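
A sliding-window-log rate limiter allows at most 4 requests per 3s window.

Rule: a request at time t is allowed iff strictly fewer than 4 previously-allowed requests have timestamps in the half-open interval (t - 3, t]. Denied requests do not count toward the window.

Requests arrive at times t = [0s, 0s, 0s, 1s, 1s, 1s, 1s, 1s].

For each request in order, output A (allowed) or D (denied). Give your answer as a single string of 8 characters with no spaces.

Tracking allowed requests in the window:
  req#1 t=0s: ALLOW
  req#2 t=0s: ALLOW
  req#3 t=0s: ALLOW
  req#4 t=1s: ALLOW
  req#5 t=1s: DENY
  req#6 t=1s: DENY
  req#7 t=1s: DENY
  req#8 t=1s: DENY

Answer: AAAADDDD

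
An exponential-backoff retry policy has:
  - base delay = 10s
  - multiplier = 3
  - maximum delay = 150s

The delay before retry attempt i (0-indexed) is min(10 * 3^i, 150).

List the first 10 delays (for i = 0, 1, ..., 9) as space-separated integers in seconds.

Answer: 10 30 90 150 150 150 150 150 150 150

Derivation:
Computing each delay:
  i=0: min(10*3^0, 150) = 10
  i=1: min(10*3^1, 150) = 30
  i=2: min(10*3^2, 150) = 90
  i=3: min(10*3^3, 150) = 150
  i=4: min(10*3^4, 150) = 150
  i=5: min(10*3^5, 150) = 150
  i=6: min(10*3^6, 150) = 150
  i=7: min(10*3^7, 150) = 150
  i=8: min(10*3^8, 150) = 150
  i=9: min(10*3^9, 150) = 150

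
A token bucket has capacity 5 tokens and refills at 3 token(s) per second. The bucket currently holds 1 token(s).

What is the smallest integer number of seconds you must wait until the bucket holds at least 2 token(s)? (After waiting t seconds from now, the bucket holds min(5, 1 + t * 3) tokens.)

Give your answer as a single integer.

Need 1 + t * 3 >= 2, so t >= 1/3.
Smallest integer t = ceil(1/3) = 1.

Answer: 1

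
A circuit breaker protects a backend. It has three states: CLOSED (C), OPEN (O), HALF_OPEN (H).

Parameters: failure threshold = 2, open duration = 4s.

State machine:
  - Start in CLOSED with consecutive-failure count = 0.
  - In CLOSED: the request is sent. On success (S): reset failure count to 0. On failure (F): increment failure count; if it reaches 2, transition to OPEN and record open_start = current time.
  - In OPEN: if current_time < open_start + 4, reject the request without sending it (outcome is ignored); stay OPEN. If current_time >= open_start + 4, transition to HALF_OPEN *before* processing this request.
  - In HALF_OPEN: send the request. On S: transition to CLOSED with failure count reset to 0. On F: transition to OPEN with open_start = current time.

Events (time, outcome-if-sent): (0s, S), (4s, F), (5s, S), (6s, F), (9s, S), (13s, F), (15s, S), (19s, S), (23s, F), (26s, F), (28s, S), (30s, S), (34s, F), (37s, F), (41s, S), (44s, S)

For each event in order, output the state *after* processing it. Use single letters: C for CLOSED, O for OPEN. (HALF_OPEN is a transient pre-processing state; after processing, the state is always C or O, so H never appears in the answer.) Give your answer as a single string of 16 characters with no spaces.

Answer: CCCCCCCCCOOCCOCC

Derivation:
State after each event:
  event#1 t=0s outcome=S: state=CLOSED
  event#2 t=4s outcome=F: state=CLOSED
  event#3 t=5s outcome=S: state=CLOSED
  event#4 t=6s outcome=F: state=CLOSED
  event#5 t=9s outcome=S: state=CLOSED
  event#6 t=13s outcome=F: state=CLOSED
  event#7 t=15s outcome=S: state=CLOSED
  event#8 t=19s outcome=S: state=CLOSED
  event#9 t=23s outcome=F: state=CLOSED
  event#10 t=26s outcome=F: state=OPEN
  event#11 t=28s outcome=S: state=OPEN
  event#12 t=30s outcome=S: state=CLOSED
  event#13 t=34s outcome=F: state=CLOSED
  event#14 t=37s outcome=F: state=OPEN
  event#15 t=41s outcome=S: state=CLOSED
  event#16 t=44s outcome=S: state=CLOSED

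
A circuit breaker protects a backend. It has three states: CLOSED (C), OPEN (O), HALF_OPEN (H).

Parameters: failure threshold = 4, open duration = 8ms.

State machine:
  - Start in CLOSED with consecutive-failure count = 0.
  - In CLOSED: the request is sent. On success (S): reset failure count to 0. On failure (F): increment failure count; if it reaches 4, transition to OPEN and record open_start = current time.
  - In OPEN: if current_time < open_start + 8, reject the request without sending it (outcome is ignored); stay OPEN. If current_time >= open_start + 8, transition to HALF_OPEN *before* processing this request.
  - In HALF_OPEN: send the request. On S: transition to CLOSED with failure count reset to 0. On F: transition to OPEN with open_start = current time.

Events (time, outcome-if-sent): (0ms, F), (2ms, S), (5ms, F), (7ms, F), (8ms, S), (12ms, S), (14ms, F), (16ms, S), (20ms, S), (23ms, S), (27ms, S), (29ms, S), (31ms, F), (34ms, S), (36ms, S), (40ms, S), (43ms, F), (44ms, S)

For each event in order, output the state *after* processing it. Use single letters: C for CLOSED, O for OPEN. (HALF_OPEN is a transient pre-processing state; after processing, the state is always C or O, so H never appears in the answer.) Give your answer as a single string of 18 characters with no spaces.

Answer: CCCCCCCCCCCCCCCCCC

Derivation:
State after each event:
  event#1 t=0ms outcome=F: state=CLOSED
  event#2 t=2ms outcome=S: state=CLOSED
  event#3 t=5ms outcome=F: state=CLOSED
  event#4 t=7ms outcome=F: state=CLOSED
  event#5 t=8ms outcome=S: state=CLOSED
  event#6 t=12ms outcome=S: state=CLOSED
  event#7 t=14ms outcome=F: state=CLOSED
  event#8 t=16ms outcome=S: state=CLOSED
  event#9 t=20ms outcome=S: state=CLOSED
  event#10 t=23ms outcome=S: state=CLOSED
  event#11 t=27ms outcome=S: state=CLOSED
  event#12 t=29ms outcome=S: state=CLOSED
  event#13 t=31ms outcome=F: state=CLOSED
  event#14 t=34ms outcome=S: state=CLOSED
  event#15 t=36ms outcome=S: state=CLOSED
  event#16 t=40ms outcome=S: state=CLOSED
  event#17 t=43ms outcome=F: state=CLOSED
  event#18 t=44ms outcome=S: state=CLOSED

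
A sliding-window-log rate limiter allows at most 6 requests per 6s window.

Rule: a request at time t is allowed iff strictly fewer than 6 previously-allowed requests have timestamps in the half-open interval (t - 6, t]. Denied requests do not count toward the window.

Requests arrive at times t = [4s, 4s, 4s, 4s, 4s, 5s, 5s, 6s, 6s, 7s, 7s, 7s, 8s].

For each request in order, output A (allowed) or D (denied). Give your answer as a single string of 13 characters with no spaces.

Answer: AAAAAADDDDDDD

Derivation:
Tracking allowed requests in the window:
  req#1 t=4s: ALLOW
  req#2 t=4s: ALLOW
  req#3 t=4s: ALLOW
  req#4 t=4s: ALLOW
  req#5 t=4s: ALLOW
  req#6 t=5s: ALLOW
  req#7 t=5s: DENY
  req#8 t=6s: DENY
  req#9 t=6s: DENY
  req#10 t=7s: DENY
  req#11 t=7s: DENY
  req#12 t=7s: DENY
  req#13 t=8s: DENY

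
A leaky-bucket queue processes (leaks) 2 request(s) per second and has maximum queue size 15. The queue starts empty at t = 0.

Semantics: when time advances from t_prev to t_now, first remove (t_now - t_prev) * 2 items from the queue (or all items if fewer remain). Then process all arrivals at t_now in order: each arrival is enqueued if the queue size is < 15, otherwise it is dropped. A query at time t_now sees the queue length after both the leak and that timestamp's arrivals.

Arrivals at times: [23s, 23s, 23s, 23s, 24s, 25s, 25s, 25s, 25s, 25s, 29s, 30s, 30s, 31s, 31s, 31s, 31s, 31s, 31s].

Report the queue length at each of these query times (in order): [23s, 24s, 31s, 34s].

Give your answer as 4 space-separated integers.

Queue lengths at query times:
  query t=23s: backlog = 4
  query t=24s: backlog = 3
  query t=31s: backlog = 6
  query t=34s: backlog = 0

Answer: 4 3 6 0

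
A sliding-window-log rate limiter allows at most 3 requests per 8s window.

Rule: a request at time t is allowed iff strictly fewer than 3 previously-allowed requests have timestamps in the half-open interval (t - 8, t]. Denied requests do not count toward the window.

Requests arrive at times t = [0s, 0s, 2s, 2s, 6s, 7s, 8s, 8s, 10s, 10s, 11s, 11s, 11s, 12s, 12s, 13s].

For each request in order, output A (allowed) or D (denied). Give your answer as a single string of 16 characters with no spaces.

Tracking allowed requests in the window:
  req#1 t=0s: ALLOW
  req#2 t=0s: ALLOW
  req#3 t=2s: ALLOW
  req#4 t=2s: DENY
  req#5 t=6s: DENY
  req#6 t=7s: DENY
  req#7 t=8s: ALLOW
  req#8 t=8s: ALLOW
  req#9 t=10s: ALLOW
  req#10 t=10s: DENY
  req#11 t=11s: DENY
  req#12 t=11s: DENY
  req#13 t=11s: DENY
  req#14 t=12s: DENY
  req#15 t=12s: DENY
  req#16 t=13s: DENY

Answer: AAADDDAAADDDDDDD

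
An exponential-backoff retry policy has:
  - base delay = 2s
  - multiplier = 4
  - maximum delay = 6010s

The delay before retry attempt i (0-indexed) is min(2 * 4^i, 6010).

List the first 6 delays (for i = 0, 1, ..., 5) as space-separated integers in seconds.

Computing each delay:
  i=0: min(2*4^0, 6010) = 2
  i=1: min(2*4^1, 6010) = 8
  i=2: min(2*4^2, 6010) = 32
  i=3: min(2*4^3, 6010) = 128
  i=4: min(2*4^4, 6010) = 512
  i=5: min(2*4^5, 6010) = 2048

Answer: 2 8 32 128 512 2048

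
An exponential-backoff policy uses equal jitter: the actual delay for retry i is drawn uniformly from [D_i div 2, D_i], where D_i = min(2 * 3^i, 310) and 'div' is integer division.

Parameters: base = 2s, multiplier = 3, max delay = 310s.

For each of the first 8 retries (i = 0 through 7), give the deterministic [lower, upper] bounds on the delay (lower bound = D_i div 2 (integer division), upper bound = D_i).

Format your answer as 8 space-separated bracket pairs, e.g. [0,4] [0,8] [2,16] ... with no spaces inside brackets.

Answer: [1,2] [3,6] [9,18] [27,54] [81,162] [155,310] [155,310] [155,310]

Derivation:
Computing bounds per retry:
  i=0: D_i=min(2*3^0,310)=2, bounds=[1,2]
  i=1: D_i=min(2*3^1,310)=6, bounds=[3,6]
  i=2: D_i=min(2*3^2,310)=18, bounds=[9,18]
  i=3: D_i=min(2*3^3,310)=54, bounds=[27,54]
  i=4: D_i=min(2*3^4,310)=162, bounds=[81,162]
  i=5: D_i=min(2*3^5,310)=310, bounds=[155,310]
  i=6: D_i=min(2*3^6,310)=310, bounds=[155,310]
  i=7: D_i=min(2*3^7,310)=310, bounds=[155,310]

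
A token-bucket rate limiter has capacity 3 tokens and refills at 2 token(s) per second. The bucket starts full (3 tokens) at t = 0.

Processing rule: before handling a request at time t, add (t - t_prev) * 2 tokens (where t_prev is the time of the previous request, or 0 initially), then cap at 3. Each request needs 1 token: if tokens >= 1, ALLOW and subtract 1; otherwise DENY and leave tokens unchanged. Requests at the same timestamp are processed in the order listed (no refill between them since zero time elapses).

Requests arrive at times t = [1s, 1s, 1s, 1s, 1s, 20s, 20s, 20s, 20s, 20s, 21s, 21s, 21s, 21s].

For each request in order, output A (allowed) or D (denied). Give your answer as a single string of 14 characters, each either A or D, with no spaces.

Simulating step by step:
  req#1 t=1s: ALLOW
  req#2 t=1s: ALLOW
  req#3 t=1s: ALLOW
  req#4 t=1s: DENY
  req#5 t=1s: DENY
  req#6 t=20s: ALLOW
  req#7 t=20s: ALLOW
  req#8 t=20s: ALLOW
  req#9 t=20s: DENY
  req#10 t=20s: DENY
  req#11 t=21s: ALLOW
  req#12 t=21s: ALLOW
  req#13 t=21s: DENY
  req#14 t=21s: DENY

Answer: AAADDAAADDAADD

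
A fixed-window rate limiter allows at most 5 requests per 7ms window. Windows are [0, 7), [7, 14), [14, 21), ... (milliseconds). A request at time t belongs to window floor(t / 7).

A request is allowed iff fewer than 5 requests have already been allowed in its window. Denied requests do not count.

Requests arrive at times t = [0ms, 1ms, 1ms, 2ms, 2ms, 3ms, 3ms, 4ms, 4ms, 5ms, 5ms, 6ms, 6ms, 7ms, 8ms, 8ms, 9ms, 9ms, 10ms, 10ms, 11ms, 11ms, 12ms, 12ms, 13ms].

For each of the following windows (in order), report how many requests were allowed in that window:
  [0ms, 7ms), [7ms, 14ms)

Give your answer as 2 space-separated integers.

Processing requests:
  req#1 t=0ms (window 0): ALLOW
  req#2 t=1ms (window 0): ALLOW
  req#3 t=1ms (window 0): ALLOW
  req#4 t=2ms (window 0): ALLOW
  req#5 t=2ms (window 0): ALLOW
  req#6 t=3ms (window 0): DENY
  req#7 t=3ms (window 0): DENY
  req#8 t=4ms (window 0): DENY
  req#9 t=4ms (window 0): DENY
  req#10 t=5ms (window 0): DENY
  req#11 t=5ms (window 0): DENY
  req#12 t=6ms (window 0): DENY
  req#13 t=6ms (window 0): DENY
  req#14 t=7ms (window 1): ALLOW
  req#15 t=8ms (window 1): ALLOW
  req#16 t=8ms (window 1): ALLOW
  req#17 t=9ms (window 1): ALLOW
  req#18 t=9ms (window 1): ALLOW
  req#19 t=10ms (window 1): DENY
  req#20 t=10ms (window 1): DENY
  req#21 t=11ms (window 1): DENY
  req#22 t=11ms (window 1): DENY
  req#23 t=12ms (window 1): DENY
  req#24 t=12ms (window 1): DENY
  req#25 t=13ms (window 1): DENY

Allowed counts by window: 5 5

Answer: 5 5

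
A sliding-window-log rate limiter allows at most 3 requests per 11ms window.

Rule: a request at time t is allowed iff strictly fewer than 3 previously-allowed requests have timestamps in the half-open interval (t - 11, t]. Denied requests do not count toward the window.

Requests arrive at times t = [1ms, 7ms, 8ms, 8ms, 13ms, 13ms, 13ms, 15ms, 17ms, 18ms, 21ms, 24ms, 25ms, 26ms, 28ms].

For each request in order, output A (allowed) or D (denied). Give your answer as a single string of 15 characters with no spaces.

Answer: AAADADDDDAAADDD

Derivation:
Tracking allowed requests in the window:
  req#1 t=1ms: ALLOW
  req#2 t=7ms: ALLOW
  req#3 t=8ms: ALLOW
  req#4 t=8ms: DENY
  req#5 t=13ms: ALLOW
  req#6 t=13ms: DENY
  req#7 t=13ms: DENY
  req#8 t=15ms: DENY
  req#9 t=17ms: DENY
  req#10 t=18ms: ALLOW
  req#11 t=21ms: ALLOW
  req#12 t=24ms: ALLOW
  req#13 t=25ms: DENY
  req#14 t=26ms: DENY
  req#15 t=28ms: DENY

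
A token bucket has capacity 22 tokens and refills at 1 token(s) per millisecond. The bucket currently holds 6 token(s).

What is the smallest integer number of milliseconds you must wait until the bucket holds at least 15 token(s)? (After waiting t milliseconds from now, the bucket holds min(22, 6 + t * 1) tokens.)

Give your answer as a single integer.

Answer: 9

Derivation:
Need 6 + t * 1 >= 15, so t >= 9/1.
Smallest integer t = ceil(9/1) = 9.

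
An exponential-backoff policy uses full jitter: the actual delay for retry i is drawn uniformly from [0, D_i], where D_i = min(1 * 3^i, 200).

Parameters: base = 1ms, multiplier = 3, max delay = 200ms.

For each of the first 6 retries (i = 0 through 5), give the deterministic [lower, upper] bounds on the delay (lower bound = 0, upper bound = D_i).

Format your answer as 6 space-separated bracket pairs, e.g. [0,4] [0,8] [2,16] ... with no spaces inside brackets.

Answer: [0,1] [0,3] [0,9] [0,27] [0,81] [0,200]

Derivation:
Computing bounds per retry:
  i=0: D_i=min(1*3^0,200)=1, bounds=[0,1]
  i=1: D_i=min(1*3^1,200)=3, bounds=[0,3]
  i=2: D_i=min(1*3^2,200)=9, bounds=[0,9]
  i=3: D_i=min(1*3^3,200)=27, bounds=[0,27]
  i=4: D_i=min(1*3^4,200)=81, bounds=[0,81]
  i=5: D_i=min(1*3^5,200)=200, bounds=[0,200]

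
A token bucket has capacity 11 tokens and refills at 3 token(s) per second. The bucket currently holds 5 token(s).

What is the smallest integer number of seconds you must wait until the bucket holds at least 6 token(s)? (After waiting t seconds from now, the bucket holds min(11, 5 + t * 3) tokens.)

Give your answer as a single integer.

Answer: 1

Derivation:
Need 5 + t * 3 >= 6, so t >= 1/3.
Smallest integer t = ceil(1/3) = 1.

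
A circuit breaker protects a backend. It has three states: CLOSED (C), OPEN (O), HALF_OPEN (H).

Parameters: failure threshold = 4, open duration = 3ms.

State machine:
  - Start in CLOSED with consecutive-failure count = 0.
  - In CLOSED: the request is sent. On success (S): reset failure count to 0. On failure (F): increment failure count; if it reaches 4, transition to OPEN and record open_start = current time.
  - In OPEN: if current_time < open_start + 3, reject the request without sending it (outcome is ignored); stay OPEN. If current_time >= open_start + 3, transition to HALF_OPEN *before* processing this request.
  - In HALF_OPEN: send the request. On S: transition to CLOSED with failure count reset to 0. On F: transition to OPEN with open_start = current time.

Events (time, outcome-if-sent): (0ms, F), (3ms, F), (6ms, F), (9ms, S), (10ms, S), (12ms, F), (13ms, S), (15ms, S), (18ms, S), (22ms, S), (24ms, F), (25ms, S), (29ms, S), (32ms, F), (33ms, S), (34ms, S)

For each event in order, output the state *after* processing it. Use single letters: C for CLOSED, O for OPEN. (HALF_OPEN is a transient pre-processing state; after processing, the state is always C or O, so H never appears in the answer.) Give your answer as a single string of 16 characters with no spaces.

Answer: CCCCCCCCCCCCCCCC

Derivation:
State after each event:
  event#1 t=0ms outcome=F: state=CLOSED
  event#2 t=3ms outcome=F: state=CLOSED
  event#3 t=6ms outcome=F: state=CLOSED
  event#4 t=9ms outcome=S: state=CLOSED
  event#5 t=10ms outcome=S: state=CLOSED
  event#6 t=12ms outcome=F: state=CLOSED
  event#7 t=13ms outcome=S: state=CLOSED
  event#8 t=15ms outcome=S: state=CLOSED
  event#9 t=18ms outcome=S: state=CLOSED
  event#10 t=22ms outcome=S: state=CLOSED
  event#11 t=24ms outcome=F: state=CLOSED
  event#12 t=25ms outcome=S: state=CLOSED
  event#13 t=29ms outcome=S: state=CLOSED
  event#14 t=32ms outcome=F: state=CLOSED
  event#15 t=33ms outcome=S: state=CLOSED
  event#16 t=34ms outcome=S: state=CLOSED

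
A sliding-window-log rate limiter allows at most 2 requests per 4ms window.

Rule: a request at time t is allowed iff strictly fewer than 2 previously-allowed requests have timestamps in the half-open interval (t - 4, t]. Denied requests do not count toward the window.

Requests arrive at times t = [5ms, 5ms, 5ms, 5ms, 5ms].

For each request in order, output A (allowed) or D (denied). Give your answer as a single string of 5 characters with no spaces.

Answer: AADDD

Derivation:
Tracking allowed requests in the window:
  req#1 t=5ms: ALLOW
  req#2 t=5ms: ALLOW
  req#3 t=5ms: DENY
  req#4 t=5ms: DENY
  req#5 t=5ms: DENY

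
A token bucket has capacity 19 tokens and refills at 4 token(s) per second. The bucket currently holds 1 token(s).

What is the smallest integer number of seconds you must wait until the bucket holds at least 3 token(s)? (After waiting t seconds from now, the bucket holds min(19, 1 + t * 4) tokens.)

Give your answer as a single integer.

Need 1 + t * 4 >= 3, so t >= 2/4.
Smallest integer t = ceil(2/4) = 1.

Answer: 1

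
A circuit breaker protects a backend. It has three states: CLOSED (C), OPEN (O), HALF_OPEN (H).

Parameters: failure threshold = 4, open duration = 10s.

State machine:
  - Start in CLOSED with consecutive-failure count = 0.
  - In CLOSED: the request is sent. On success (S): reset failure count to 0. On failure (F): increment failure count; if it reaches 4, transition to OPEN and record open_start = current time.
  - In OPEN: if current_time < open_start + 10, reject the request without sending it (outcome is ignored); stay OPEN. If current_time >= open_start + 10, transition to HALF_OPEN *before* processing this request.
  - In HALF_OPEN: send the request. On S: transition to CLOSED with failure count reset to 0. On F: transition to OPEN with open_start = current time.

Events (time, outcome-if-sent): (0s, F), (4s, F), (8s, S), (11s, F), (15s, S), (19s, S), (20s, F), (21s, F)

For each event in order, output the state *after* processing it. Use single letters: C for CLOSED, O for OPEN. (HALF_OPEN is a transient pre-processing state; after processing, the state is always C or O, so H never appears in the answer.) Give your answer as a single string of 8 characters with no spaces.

State after each event:
  event#1 t=0s outcome=F: state=CLOSED
  event#2 t=4s outcome=F: state=CLOSED
  event#3 t=8s outcome=S: state=CLOSED
  event#4 t=11s outcome=F: state=CLOSED
  event#5 t=15s outcome=S: state=CLOSED
  event#6 t=19s outcome=S: state=CLOSED
  event#7 t=20s outcome=F: state=CLOSED
  event#8 t=21s outcome=F: state=CLOSED

Answer: CCCCCCCC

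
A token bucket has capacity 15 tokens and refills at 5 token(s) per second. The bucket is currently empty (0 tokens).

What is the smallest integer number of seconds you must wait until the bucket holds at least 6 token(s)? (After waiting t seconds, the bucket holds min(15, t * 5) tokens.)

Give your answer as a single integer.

Answer: 2

Derivation:
Need t * 5 >= 6, so t >= 6/5.
Smallest integer t = ceil(6/5) = 2.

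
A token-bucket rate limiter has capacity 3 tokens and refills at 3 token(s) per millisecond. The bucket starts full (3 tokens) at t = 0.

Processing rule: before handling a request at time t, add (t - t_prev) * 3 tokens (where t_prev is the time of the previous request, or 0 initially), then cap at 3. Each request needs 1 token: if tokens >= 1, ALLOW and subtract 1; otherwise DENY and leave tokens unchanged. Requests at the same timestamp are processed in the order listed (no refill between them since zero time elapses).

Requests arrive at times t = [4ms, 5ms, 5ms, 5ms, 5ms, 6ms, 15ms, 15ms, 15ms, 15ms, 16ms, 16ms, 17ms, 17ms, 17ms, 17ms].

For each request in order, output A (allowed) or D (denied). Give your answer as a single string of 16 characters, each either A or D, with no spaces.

Simulating step by step:
  req#1 t=4ms: ALLOW
  req#2 t=5ms: ALLOW
  req#3 t=5ms: ALLOW
  req#4 t=5ms: ALLOW
  req#5 t=5ms: DENY
  req#6 t=6ms: ALLOW
  req#7 t=15ms: ALLOW
  req#8 t=15ms: ALLOW
  req#9 t=15ms: ALLOW
  req#10 t=15ms: DENY
  req#11 t=16ms: ALLOW
  req#12 t=16ms: ALLOW
  req#13 t=17ms: ALLOW
  req#14 t=17ms: ALLOW
  req#15 t=17ms: ALLOW
  req#16 t=17ms: DENY

Answer: AAAADAAAADAAAAAD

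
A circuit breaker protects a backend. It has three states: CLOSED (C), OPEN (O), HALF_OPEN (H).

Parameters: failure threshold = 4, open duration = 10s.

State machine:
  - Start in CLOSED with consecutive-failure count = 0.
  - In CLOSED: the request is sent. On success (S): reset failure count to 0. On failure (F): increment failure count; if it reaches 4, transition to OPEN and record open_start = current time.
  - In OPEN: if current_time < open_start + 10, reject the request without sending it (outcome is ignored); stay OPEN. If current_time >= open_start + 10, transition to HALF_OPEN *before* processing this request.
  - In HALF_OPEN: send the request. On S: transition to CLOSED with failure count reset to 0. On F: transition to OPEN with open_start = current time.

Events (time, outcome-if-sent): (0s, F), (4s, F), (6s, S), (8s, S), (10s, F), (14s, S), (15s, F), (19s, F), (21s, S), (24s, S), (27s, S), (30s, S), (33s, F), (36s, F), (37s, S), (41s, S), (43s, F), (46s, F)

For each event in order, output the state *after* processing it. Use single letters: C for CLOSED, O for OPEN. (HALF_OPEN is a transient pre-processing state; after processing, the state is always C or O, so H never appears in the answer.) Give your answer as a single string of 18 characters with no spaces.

State after each event:
  event#1 t=0s outcome=F: state=CLOSED
  event#2 t=4s outcome=F: state=CLOSED
  event#3 t=6s outcome=S: state=CLOSED
  event#4 t=8s outcome=S: state=CLOSED
  event#5 t=10s outcome=F: state=CLOSED
  event#6 t=14s outcome=S: state=CLOSED
  event#7 t=15s outcome=F: state=CLOSED
  event#8 t=19s outcome=F: state=CLOSED
  event#9 t=21s outcome=S: state=CLOSED
  event#10 t=24s outcome=S: state=CLOSED
  event#11 t=27s outcome=S: state=CLOSED
  event#12 t=30s outcome=S: state=CLOSED
  event#13 t=33s outcome=F: state=CLOSED
  event#14 t=36s outcome=F: state=CLOSED
  event#15 t=37s outcome=S: state=CLOSED
  event#16 t=41s outcome=S: state=CLOSED
  event#17 t=43s outcome=F: state=CLOSED
  event#18 t=46s outcome=F: state=CLOSED

Answer: CCCCCCCCCCCCCCCCCC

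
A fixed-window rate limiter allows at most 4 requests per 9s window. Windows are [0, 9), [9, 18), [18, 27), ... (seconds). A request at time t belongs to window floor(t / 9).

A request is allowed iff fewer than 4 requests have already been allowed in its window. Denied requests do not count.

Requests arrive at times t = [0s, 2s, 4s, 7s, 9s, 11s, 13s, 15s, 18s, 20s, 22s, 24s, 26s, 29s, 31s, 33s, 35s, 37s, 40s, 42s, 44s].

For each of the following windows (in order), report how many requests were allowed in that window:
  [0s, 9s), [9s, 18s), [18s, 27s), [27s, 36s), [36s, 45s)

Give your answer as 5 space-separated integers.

Answer: 4 4 4 4 4

Derivation:
Processing requests:
  req#1 t=0s (window 0): ALLOW
  req#2 t=2s (window 0): ALLOW
  req#3 t=4s (window 0): ALLOW
  req#4 t=7s (window 0): ALLOW
  req#5 t=9s (window 1): ALLOW
  req#6 t=11s (window 1): ALLOW
  req#7 t=13s (window 1): ALLOW
  req#8 t=15s (window 1): ALLOW
  req#9 t=18s (window 2): ALLOW
  req#10 t=20s (window 2): ALLOW
  req#11 t=22s (window 2): ALLOW
  req#12 t=24s (window 2): ALLOW
  req#13 t=26s (window 2): DENY
  req#14 t=29s (window 3): ALLOW
  req#15 t=31s (window 3): ALLOW
  req#16 t=33s (window 3): ALLOW
  req#17 t=35s (window 3): ALLOW
  req#18 t=37s (window 4): ALLOW
  req#19 t=40s (window 4): ALLOW
  req#20 t=42s (window 4): ALLOW
  req#21 t=44s (window 4): ALLOW

Allowed counts by window: 4 4 4 4 4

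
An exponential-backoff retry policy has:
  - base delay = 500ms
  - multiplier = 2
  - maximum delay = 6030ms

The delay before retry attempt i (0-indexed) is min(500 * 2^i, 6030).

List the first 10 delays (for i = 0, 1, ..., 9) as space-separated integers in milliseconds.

Computing each delay:
  i=0: min(500*2^0, 6030) = 500
  i=1: min(500*2^1, 6030) = 1000
  i=2: min(500*2^2, 6030) = 2000
  i=3: min(500*2^3, 6030) = 4000
  i=4: min(500*2^4, 6030) = 6030
  i=5: min(500*2^5, 6030) = 6030
  i=6: min(500*2^6, 6030) = 6030
  i=7: min(500*2^7, 6030) = 6030
  i=8: min(500*2^8, 6030) = 6030
  i=9: min(500*2^9, 6030) = 6030

Answer: 500 1000 2000 4000 6030 6030 6030 6030 6030 6030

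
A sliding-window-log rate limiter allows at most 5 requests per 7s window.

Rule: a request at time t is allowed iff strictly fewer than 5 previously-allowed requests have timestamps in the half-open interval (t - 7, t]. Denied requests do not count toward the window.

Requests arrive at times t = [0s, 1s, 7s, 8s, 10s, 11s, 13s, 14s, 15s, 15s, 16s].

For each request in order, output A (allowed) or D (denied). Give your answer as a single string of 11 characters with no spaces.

Answer: AAAAAAAAADD

Derivation:
Tracking allowed requests in the window:
  req#1 t=0s: ALLOW
  req#2 t=1s: ALLOW
  req#3 t=7s: ALLOW
  req#4 t=8s: ALLOW
  req#5 t=10s: ALLOW
  req#6 t=11s: ALLOW
  req#7 t=13s: ALLOW
  req#8 t=14s: ALLOW
  req#9 t=15s: ALLOW
  req#10 t=15s: DENY
  req#11 t=16s: DENY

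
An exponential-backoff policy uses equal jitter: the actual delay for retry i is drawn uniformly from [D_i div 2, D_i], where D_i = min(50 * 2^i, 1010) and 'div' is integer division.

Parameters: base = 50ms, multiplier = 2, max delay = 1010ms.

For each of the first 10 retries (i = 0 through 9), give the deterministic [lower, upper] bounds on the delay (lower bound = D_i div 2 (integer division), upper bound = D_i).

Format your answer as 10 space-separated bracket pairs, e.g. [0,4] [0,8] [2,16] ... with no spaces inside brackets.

Computing bounds per retry:
  i=0: D_i=min(50*2^0,1010)=50, bounds=[25,50]
  i=1: D_i=min(50*2^1,1010)=100, bounds=[50,100]
  i=2: D_i=min(50*2^2,1010)=200, bounds=[100,200]
  i=3: D_i=min(50*2^3,1010)=400, bounds=[200,400]
  i=4: D_i=min(50*2^4,1010)=800, bounds=[400,800]
  i=5: D_i=min(50*2^5,1010)=1010, bounds=[505,1010]
  i=6: D_i=min(50*2^6,1010)=1010, bounds=[505,1010]
  i=7: D_i=min(50*2^7,1010)=1010, bounds=[505,1010]
  i=8: D_i=min(50*2^8,1010)=1010, bounds=[505,1010]
  i=9: D_i=min(50*2^9,1010)=1010, bounds=[505,1010]

Answer: [25,50] [50,100] [100,200] [200,400] [400,800] [505,1010] [505,1010] [505,1010] [505,1010] [505,1010]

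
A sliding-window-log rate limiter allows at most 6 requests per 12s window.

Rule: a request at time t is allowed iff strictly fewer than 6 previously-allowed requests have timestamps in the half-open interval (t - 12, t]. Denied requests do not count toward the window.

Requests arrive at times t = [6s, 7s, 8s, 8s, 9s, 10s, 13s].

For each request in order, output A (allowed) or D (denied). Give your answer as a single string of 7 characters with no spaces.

Tracking allowed requests in the window:
  req#1 t=6s: ALLOW
  req#2 t=7s: ALLOW
  req#3 t=8s: ALLOW
  req#4 t=8s: ALLOW
  req#5 t=9s: ALLOW
  req#6 t=10s: ALLOW
  req#7 t=13s: DENY

Answer: AAAAAAD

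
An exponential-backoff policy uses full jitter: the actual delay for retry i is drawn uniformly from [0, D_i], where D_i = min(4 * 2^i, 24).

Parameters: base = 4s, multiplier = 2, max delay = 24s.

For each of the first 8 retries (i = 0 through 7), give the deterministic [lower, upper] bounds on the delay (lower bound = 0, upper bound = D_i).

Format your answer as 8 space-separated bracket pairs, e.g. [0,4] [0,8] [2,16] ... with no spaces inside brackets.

Computing bounds per retry:
  i=0: D_i=min(4*2^0,24)=4, bounds=[0,4]
  i=1: D_i=min(4*2^1,24)=8, bounds=[0,8]
  i=2: D_i=min(4*2^2,24)=16, bounds=[0,16]
  i=3: D_i=min(4*2^3,24)=24, bounds=[0,24]
  i=4: D_i=min(4*2^4,24)=24, bounds=[0,24]
  i=5: D_i=min(4*2^5,24)=24, bounds=[0,24]
  i=6: D_i=min(4*2^6,24)=24, bounds=[0,24]
  i=7: D_i=min(4*2^7,24)=24, bounds=[0,24]

Answer: [0,4] [0,8] [0,16] [0,24] [0,24] [0,24] [0,24] [0,24]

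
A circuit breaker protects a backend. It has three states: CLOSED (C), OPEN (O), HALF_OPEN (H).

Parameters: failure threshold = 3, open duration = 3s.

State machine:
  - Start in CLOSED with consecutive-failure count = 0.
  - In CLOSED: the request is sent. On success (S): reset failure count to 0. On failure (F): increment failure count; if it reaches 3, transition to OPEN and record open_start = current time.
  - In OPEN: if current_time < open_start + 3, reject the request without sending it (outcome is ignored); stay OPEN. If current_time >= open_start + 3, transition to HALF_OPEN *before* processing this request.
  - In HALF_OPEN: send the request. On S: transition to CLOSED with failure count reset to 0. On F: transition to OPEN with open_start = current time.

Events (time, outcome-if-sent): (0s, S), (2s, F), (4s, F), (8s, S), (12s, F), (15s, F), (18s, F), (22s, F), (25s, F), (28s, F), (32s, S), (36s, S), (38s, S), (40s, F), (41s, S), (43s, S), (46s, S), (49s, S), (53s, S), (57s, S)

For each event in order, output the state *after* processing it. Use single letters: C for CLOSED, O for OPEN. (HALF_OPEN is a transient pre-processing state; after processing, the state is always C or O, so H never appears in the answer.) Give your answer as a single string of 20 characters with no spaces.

Answer: CCCCCCOOOOCCCCCCCCCC

Derivation:
State after each event:
  event#1 t=0s outcome=S: state=CLOSED
  event#2 t=2s outcome=F: state=CLOSED
  event#3 t=4s outcome=F: state=CLOSED
  event#4 t=8s outcome=S: state=CLOSED
  event#5 t=12s outcome=F: state=CLOSED
  event#6 t=15s outcome=F: state=CLOSED
  event#7 t=18s outcome=F: state=OPEN
  event#8 t=22s outcome=F: state=OPEN
  event#9 t=25s outcome=F: state=OPEN
  event#10 t=28s outcome=F: state=OPEN
  event#11 t=32s outcome=S: state=CLOSED
  event#12 t=36s outcome=S: state=CLOSED
  event#13 t=38s outcome=S: state=CLOSED
  event#14 t=40s outcome=F: state=CLOSED
  event#15 t=41s outcome=S: state=CLOSED
  event#16 t=43s outcome=S: state=CLOSED
  event#17 t=46s outcome=S: state=CLOSED
  event#18 t=49s outcome=S: state=CLOSED
  event#19 t=53s outcome=S: state=CLOSED
  event#20 t=57s outcome=S: state=CLOSED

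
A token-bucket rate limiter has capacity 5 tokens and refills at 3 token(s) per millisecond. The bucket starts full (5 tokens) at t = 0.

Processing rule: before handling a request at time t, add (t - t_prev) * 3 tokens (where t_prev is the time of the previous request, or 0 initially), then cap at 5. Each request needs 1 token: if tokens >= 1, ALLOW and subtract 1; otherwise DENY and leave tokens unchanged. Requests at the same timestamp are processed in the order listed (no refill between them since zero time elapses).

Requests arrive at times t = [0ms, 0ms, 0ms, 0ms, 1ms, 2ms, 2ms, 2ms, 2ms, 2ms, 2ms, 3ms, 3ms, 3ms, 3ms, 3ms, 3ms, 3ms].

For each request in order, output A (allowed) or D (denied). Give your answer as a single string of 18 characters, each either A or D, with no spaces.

Simulating step by step:
  req#1 t=0ms: ALLOW
  req#2 t=0ms: ALLOW
  req#3 t=0ms: ALLOW
  req#4 t=0ms: ALLOW
  req#5 t=1ms: ALLOW
  req#6 t=2ms: ALLOW
  req#7 t=2ms: ALLOW
  req#8 t=2ms: ALLOW
  req#9 t=2ms: ALLOW
  req#10 t=2ms: ALLOW
  req#11 t=2ms: DENY
  req#12 t=3ms: ALLOW
  req#13 t=3ms: ALLOW
  req#14 t=3ms: ALLOW
  req#15 t=3ms: DENY
  req#16 t=3ms: DENY
  req#17 t=3ms: DENY
  req#18 t=3ms: DENY

Answer: AAAAAAAAAADAAADDDD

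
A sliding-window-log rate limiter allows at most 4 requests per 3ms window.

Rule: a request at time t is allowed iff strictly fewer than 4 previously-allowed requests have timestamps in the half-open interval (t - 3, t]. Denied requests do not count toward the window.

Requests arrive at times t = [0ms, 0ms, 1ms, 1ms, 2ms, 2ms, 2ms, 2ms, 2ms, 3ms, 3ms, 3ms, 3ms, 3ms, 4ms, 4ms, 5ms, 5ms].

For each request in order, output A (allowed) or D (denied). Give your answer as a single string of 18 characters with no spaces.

Answer: AAAADDDDDAADDDAADD

Derivation:
Tracking allowed requests in the window:
  req#1 t=0ms: ALLOW
  req#2 t=0ms: ALLOW
  req#3 t=1ms: ALLOW
  req#4 t=1ms: ALLOW
  req#5 t=2ms: DENY
  req#6 t=2ms: DENY
  req#7 t=2ms: DENY
  req#8 t=2ms: DENY
  req#9 t=2ms: DENY
  req#10 t=3ms: ALLOW
  req#11 t=3ms: ALLOW
  req#12 t=3ms: DENY
  req#13 t=3ms: DENY
  req#14 t=3ms: DENY
  req#15 t=4ms: ALLOW
  req#16 t=4ms: ALLOW
  req#17 t=5ms: DENY
  req#18 t=5ms: DENY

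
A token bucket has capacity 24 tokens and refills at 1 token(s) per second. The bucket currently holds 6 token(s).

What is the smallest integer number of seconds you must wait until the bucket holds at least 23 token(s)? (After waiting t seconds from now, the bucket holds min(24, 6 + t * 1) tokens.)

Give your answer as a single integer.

Answer: 17

Derivation:
Need 6 + t * 1 >= 23, so t >= 17/1.
Smallest integer t = ceil(17/1) = 17.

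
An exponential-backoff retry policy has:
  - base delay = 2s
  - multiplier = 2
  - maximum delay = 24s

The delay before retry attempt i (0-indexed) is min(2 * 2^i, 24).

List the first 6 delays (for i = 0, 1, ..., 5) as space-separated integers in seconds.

Computing each delay:
  i=0: min(2*2^0, 24) = 2
  i=1: min(2*2^1, 24) = 4
  i=2: min(2*2^2, 24) = 8
  i=3: min(2*2^3, 24) = 16
  i=4: min(2*2^4, 24) = 24
  i=5: min(2*2^5, 24) = 24

Answer: 2 4 8 16 24 24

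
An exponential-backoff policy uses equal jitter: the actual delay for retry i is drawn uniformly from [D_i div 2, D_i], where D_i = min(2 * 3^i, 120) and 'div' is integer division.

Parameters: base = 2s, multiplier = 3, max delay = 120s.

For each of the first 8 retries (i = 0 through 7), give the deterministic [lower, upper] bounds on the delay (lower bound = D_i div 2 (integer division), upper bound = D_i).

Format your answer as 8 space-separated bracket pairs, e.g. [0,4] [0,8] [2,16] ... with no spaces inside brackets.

Computing bounds per retry:
  i=0: D_i=min(2*3^0,120)=2, bounds=[1,2]
  i=1: D_i=min(2*3^1,120)=6, bounds=[3,6]
  i=2: D_i=min(2*3^2,120)=18, bounds=[9,18]
  i=3: D_i=min(2*3^3,120)=54, bounds=[27,54]
  i=4: D_i=min(2*3^4,120)=120, bounds=[60,120]
  i=5: D_i=min(2*3^5,120)=120, bounds=[60,120]
  i=6: D_i=min(2*3^6,120)=120, bounds=[60,120]
  i=7: D_i=min(2*3^7,120)=120, bounds=[60,120]

Answer: [1,2] [3,6] [9,18] [27,54] [60,120] [60,120] [60,120] [60,120]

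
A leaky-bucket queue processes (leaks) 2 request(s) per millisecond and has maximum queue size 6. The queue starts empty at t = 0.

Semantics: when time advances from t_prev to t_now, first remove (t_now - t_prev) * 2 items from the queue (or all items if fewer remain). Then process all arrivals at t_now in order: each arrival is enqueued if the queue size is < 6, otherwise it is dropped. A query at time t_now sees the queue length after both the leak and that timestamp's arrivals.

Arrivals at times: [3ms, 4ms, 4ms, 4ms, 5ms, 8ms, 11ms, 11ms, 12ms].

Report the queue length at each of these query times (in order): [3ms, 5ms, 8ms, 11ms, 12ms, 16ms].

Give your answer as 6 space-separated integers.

Answer: 1 2 1 2 1 0

Derivation:
Queue lengths at query times:
  query t=3ms: backlog = 1
  query t=5ms: backlog = 2
  query t=8ms: backlog = 1
  query t=11ms: backlog = 2
  query t=12ms: backlog = 1
  query t=16ms: backlog = 0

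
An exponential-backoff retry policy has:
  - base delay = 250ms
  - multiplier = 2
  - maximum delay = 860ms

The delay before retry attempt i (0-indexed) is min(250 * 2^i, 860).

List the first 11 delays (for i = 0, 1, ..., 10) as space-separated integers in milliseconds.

Answer: 250 500 860 860 860 860 860 860 860 860 860

Derivation:
Computing each delay:
  i=0: min(250*2^0, 860) = 250
  i=1: min(250*2^1, 860) = 500
  i=2: min(250*2^2, 860) = 860
  i=3: min(250*2^3, 860) = 860
  i=4: min(250*2^4, 860) = 860
  i=5: min(250*2^5, 860) = 860
  i=6: min(250*2^6, 860) = 860
  i=7: min(250*2^7, 860) = 860
  i=8: min(250*2^8, 860) = 860
  i=9: min(250*2^9, 860) = 860
  i=10: min(250*2^10, 860) = 860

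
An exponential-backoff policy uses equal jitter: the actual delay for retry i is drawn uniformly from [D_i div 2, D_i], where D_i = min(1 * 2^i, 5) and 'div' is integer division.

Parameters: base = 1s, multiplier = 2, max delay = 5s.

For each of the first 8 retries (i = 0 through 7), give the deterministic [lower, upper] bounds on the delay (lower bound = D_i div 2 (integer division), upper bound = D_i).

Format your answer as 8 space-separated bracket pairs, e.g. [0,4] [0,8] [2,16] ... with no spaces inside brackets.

Answer: [0,1] [1,2] [2,4] [2,5] [2,5] [2,5] [2,5] [2,5]

Derivation:
Computing bounds per retry:
  i=0: D_i=min(1*2^0,5)=1, bounds=[0,1]
  i=1: D_i=min(1*2^1,5)=2, bounds=[1,2]
  i=2: D_i=min(1*2^2,5)=4, bounds=[2,4]
  i=3: D_i=min(1*2^3,5)=5, bounds=[2,5]
  i=4: D_i=min(1*2^4,5)=5, bounds=[2,5]
  i=5: D_i=min(1*2^5,5)=5, bounds=[2,5]
  i=6: D_i=min(1*2^6,5)=5, bounds=[2,5]
  i=7: D_i=min(1*2^7,5)=5, bounds=[2,5]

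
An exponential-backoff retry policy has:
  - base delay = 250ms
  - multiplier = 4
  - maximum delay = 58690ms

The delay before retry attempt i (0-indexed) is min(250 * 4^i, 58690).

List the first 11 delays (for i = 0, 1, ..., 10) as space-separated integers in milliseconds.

Answer: 250 1000 4000 16000 58690 58690 58690 58690 58690 58690 58690

Derivation:
Computing each delay:
  i=0: min(250*4^0, 58690) = 250
  i=1: min(250*4^1, 58690) = 1000
  i=2: min(250*4^2, 58690) = 4000
  i=3: min(250*4^3, 58690) = 16000
  i=4: min(250*4^4, 58690) = 58690
  i=5: min(250*4^5, 58690) = 58690
  i=6: min(250*4^6, 58690) = 58690
  i=7: min(250*4^7, 58690) = 58690
  i=8: min(250*4^8, 58690) = 58690
  i=9: min(250*4^9, 58690) = 58690
  i=10: min(250*4^10, 58690) = 58690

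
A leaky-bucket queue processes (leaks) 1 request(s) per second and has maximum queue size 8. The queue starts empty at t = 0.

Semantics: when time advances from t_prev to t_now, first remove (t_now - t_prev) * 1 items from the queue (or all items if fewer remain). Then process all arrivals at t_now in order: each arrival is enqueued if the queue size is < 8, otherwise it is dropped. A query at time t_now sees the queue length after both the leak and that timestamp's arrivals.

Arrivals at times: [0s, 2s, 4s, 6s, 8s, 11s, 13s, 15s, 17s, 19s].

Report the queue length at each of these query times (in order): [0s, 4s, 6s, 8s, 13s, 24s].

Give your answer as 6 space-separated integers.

Answer: 1 1 1 1 1 0

Derivation:
Queue lengths at query times:
  query t=0s: backlog = 1
  query t=4s: backlog = 1
  query t=6s: backlog = 1
  query t=8s: backlog = 1
  query t=13s: backlog = 1
  query t=24s: backlog = 0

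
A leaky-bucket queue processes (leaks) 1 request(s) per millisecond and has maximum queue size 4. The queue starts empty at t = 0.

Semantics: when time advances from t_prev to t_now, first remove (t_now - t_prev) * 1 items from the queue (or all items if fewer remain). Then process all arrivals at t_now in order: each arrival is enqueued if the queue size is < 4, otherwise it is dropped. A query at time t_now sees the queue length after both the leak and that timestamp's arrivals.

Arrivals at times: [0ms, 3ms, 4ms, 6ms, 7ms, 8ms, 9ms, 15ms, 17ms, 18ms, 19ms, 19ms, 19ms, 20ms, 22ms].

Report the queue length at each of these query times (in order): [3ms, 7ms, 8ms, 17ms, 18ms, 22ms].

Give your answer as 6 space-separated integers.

Queue lengths at query times:
  query t=3ms: backlog = 1
  query t=7ms: backlog = 1
  query t=8ms: backlog = 1
  query t=17ms: backlog = 1
  query t=18ms: backlog = 1
  query t=22ms: backlog = 2

Answer: 1 1 1 1 1 2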